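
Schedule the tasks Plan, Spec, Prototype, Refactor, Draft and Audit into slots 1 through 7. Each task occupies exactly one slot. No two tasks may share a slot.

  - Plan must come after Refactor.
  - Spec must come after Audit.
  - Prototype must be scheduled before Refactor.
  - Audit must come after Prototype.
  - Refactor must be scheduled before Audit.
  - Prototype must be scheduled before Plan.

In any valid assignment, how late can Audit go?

6

Precedence pushes Audit to at least 3; downstream work caps Audit at 6.
Audit at 6 is achievable: Prototype in 1, Draft in 4, Audit in 6, Spec in 7, Refactor in 2, Plan in 3.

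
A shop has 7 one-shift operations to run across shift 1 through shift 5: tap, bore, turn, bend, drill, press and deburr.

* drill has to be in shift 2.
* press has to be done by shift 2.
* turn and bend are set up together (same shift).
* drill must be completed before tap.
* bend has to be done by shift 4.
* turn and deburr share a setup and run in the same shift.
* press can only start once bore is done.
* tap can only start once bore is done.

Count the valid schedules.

Splitting on tap: it can be shift 3 (4), shift 4 (4), shift 5 (4). Listing each branch's schedules as (bore, turn, bend, drill, press, deburr) by shift number:
tap=shift 3: (1,1,1,2,2,1) (1,2,2,2,2,2) (1,3,3,2,2,3) (1,4,4,2,2,4) — 4.
tap=shift 4: (1,1,1,2,2,1) (1,2,2,2,2,2) (1,3,3,2,2,3) (1,4,4,2,2,4) — 4.
tap=shift 5: (1,1,1,2,2,1) (1,2,2,2,2,2) (1,3,3,2,2,3) (1,4,4,2,2,4) — 4.
Summing: 4 + 4 + 4 = 12.

12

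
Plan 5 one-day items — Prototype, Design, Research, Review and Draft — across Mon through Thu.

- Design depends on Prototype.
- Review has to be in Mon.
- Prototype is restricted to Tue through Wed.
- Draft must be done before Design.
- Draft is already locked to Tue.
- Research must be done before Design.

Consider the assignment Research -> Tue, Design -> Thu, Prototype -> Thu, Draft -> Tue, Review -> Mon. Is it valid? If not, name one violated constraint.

Draft must be done before Design — holds.
Design depends on Prototype — violated.
Research must be done before Design — holds.
Draft is already locked to Tue — holds.
Review has to be in Mon — holds.
Prototype is restricted to Tue through Wed — violated.

No. Prototype is restricted to Tue through Wed is not satisfied.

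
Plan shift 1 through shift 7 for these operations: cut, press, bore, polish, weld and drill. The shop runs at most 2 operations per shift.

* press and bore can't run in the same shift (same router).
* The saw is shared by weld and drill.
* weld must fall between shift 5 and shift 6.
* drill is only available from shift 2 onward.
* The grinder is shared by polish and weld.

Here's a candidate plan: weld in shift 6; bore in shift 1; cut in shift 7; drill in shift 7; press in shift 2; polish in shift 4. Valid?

press and bore can't run in the same shift (same router) — holds.
drill is only available from shift 2 onward — holds.
The shop runs at most 2 operations per shift — holds.
weld must fall between shift 5 and shift 6 — holds.
The saw is shared by weld and drill — holds.
The grinder is shared by polish and weld — holds.

Yes, all constraints hold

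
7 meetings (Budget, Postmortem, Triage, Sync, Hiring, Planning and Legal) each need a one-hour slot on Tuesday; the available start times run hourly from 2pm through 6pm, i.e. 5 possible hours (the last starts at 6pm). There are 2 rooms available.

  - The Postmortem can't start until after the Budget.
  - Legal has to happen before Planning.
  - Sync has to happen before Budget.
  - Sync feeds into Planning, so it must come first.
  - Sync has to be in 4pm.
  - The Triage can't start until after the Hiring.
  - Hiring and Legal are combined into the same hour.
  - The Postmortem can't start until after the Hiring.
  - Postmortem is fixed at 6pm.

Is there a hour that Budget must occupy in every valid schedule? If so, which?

5pm

Sync is fixed at 4pm and must come before Budget, so Budget is at least 5pm.
Postmortem is fixed at 6pm and must come after Budget, so Budget is at most 5pm.
So Budget must be 5pm.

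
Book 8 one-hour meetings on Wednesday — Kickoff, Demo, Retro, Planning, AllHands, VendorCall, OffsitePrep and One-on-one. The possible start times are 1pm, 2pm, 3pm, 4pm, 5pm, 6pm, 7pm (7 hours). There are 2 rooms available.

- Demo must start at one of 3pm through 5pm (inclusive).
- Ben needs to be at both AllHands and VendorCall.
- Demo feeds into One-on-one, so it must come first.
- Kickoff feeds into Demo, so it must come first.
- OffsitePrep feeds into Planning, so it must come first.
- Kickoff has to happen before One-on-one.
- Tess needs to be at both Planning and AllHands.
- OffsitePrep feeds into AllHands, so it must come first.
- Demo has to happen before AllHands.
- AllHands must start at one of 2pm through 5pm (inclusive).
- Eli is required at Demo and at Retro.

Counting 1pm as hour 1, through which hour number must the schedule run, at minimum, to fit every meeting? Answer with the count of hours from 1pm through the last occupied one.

4

The precedence chain requires at least 3 distinct hours.
With at most 2 per hour and 8 meetings, at least 4 hours are needed.
Propagating the time windows through the other constraints, AllHands can't land before 4pm — that is hour 4 counting from 1pm — so the schedule must run through at least 4 hours.
4 works (last occupied hour: 4pm): for example One-on-one -> 4pm, Demo -> 3pm, OffsitePrep -> 1pm, Kickoff -> 1pm, Planning -> 2pm, AllHands -> 4pm, VendorCall -> 3pm, Retro -> 2pm.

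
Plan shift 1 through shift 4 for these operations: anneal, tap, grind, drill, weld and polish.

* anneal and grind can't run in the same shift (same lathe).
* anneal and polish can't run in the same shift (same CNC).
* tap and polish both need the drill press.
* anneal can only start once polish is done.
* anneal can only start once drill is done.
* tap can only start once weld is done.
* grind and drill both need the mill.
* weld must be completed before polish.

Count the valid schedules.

38

Splitting on anneal: it can be shift 3 (8), shift 4 (30). Listing each branch's schedules as (tap, grind, drill, weld, polish) by shift number:
anneal=shift 3: (3,1,2,1,2) (3,2,1,1,2) (3,4,1,1,2) (3,4,2,1,2) (4,1,2,1,2) (4,2,1,1,2) (4,4,1,1,2) (4,4,2,1,2) — 8.
anneal=shift 4: (2,1,2,1,3) (2,1,3,1,3) (2,2,1,1,3) (2,2,3,1,3) (2,3,1,1,3) (2,3,2,1,3) (3,1,2,1,2) (3,1,3,1,2) (3,2,1,1,2) (3,2,3,1,2) (3,3,1,1,2) (3,3,2,1,2) (4,1,2,1,2) (4,1,2,1,3) (4,1,2,2,3) (4,1,3,1,2) (4,1,3,1,3) (4,1,3,2,3) (4,2,1,1,2) (4,2,1,1,3) (4,2,1,2,3) (4,2,3,1,2) (4,2,3,1,3) (4,2,3,2,3) (4,3,1,1,2) (4,3,1,1,3) (4,3,1,2,3) (4,3,2,1,2) (4,3,2,1,3) (4,3,2,2,3) — 30.
Summing: 8 + 30 = 38.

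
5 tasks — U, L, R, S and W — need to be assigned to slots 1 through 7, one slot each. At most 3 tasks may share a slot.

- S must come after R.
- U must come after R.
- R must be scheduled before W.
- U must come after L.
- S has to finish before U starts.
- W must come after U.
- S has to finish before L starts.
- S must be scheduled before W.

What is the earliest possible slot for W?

Precedence pushes W to at least 5.
W at 5 is achievable: R in 1; W in 5; S in 2; U in 4; L in 3.

5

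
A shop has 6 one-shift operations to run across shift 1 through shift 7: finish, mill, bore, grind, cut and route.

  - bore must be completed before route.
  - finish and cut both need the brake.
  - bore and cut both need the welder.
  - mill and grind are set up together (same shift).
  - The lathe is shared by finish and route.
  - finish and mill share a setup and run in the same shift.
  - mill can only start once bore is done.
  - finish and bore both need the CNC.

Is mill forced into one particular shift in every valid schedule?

No

mill can be shift 2 (e.g. mill -> shift 2, cut -> shift 3, route -> shift 3, grind -> shift 2, bore -> shift 1, finish -> shift 2) or shift 3 (e.g. mill in shift 3; grind in shift 3; finish in shift 3; bore in shift 1; route in shift 2; cut in shift 2).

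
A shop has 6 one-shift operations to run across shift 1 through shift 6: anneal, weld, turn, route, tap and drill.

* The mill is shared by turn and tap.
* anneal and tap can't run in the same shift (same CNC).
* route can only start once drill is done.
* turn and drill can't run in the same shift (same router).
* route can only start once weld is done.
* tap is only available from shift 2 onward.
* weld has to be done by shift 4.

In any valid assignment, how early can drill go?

Downstream work caps drill at shift 5.
drill at shift 1 is achievable: anneal -> shift 1, tap -> shift 2, route -> shift 2, weld -> shift 1, turn -> shift 3, drill -> shift 1.

shift 1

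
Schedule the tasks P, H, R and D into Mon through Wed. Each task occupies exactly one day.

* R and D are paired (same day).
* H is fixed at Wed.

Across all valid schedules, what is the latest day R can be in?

R at Wed is achievable: R in Wed; D in Wed; H in Wed; P in Mon.

Wed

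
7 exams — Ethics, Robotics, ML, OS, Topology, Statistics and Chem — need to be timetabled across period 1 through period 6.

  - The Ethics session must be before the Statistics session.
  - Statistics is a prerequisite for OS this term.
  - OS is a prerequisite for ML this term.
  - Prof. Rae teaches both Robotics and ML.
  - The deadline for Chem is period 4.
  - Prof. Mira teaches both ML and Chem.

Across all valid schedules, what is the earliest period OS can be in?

period 3

Precedence pushes OS to at least period 3; downstream work caps OS at period 5.
OS at period 3 is achievable: OS in period 3, Robotics in period 1, Statistics in period 2, Topology in period 1, ML in period 4, Ethics in period 1, Chem in period 1.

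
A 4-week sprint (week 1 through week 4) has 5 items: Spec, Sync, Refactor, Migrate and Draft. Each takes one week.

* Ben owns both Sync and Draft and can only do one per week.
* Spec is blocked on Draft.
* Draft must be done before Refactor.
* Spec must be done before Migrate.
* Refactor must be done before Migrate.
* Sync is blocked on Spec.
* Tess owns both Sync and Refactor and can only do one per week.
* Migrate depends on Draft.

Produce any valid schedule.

Refactor=week 2, Migrate=week 3, Draft=week 1, Sync=week 3, Spec=week 2

Checking: Refactor(week 2) before Migrate(week 3); Draft(week 1) before Migrate(week 3); Spec(week 2) before Migrate(week 3); Draft(week 1) before Spec(week 2); Draft(week 1) before Refactor(week 2); Spec(week 2) before Sync(week 3); Sync(week 3) != Draft(week 1); Sync(week 3) != Refactor(week 2).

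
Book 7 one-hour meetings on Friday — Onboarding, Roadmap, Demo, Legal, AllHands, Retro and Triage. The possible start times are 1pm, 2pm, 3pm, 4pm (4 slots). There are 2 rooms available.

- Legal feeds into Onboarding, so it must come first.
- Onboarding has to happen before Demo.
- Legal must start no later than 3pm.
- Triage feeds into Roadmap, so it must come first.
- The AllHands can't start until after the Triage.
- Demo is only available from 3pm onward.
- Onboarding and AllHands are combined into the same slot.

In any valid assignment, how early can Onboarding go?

2pm

Precedence pushes Onboarding to at least 2pm; downstream work caps Onboarding at 3pm.
Onboarding at 2pm is achievable: Retro in 4pm; Demo in 3pm; Roadmap in 3pm; AllHands in 2pm; Onboarding in 2pm; Legal in 1pm; Triage in 1pm.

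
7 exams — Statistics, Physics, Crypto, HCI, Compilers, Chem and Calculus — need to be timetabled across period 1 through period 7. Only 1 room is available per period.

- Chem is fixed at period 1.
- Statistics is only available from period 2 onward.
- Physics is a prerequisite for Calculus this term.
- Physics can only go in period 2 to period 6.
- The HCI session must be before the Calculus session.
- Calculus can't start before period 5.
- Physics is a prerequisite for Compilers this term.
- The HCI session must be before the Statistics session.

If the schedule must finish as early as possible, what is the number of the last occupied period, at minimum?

The precedence chain requires at least 2 distinct periods.
With at most 1 per period and 7 exams, at least 7 periods are needed.
Calculus can't be placed before period 5, so the schedule must run through at least period 5.
7 works (last occupied period: period 7): for example Chem=period 1, Physics=period 2, Calculus=period 5, Statistics=period 4, Compilers=period 6, Crypto=period 7, HCI=period 3.

7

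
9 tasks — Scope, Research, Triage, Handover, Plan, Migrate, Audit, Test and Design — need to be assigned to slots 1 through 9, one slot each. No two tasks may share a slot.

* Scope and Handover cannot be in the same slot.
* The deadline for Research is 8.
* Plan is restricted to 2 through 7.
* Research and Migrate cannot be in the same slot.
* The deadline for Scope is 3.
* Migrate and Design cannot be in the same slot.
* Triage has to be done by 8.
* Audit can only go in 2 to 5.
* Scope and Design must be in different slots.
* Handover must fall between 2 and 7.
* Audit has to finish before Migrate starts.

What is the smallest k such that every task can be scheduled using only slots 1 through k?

The precedence chain requires at least 2 distinct slots.
With at most 1 per slot and 9 tasks, at least 9 slots are needed.
Propagating the time windows through the other constraints, Migrate can't land before 3, so the schedule must run through at least slot 3.
9 works (last occupied slot: 9): for example Audit -> 2; Migrate -> 7; Test -> 8; Handover -> 3; Design -> 9; Research -> 5; Scope -> 1; Triage -> 6; Plan -> 4.

9 slots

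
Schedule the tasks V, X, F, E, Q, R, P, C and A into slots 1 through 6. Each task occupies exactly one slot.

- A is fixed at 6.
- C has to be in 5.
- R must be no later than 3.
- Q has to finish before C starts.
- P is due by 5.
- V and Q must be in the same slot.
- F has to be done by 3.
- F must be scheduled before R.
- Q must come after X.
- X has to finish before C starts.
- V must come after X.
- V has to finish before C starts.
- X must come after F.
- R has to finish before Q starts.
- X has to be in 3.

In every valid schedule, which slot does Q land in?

4

X is fixed at 3 and must come before Q, so Q is at least 4.
C is fixed at 5 and must come after Q, so Q is at most 4.
So Q must be 4.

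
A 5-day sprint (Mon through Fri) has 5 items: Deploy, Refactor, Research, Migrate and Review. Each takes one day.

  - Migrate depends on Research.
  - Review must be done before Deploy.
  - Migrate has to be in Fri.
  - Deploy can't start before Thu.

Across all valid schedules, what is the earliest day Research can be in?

Downstream work caps Research at Thu.
Research at Mon is achievable: Refactor=Mon; Review=Mon; Migrate=Fri; Deploy=Thu; Research=Mon.

Mon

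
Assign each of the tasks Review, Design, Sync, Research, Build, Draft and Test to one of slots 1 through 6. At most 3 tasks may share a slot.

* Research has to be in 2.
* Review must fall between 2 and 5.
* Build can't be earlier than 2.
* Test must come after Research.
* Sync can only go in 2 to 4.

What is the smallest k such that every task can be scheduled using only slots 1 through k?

The precedence chain requires at least 2 distinct slots.
With at most 3 per slot and 7 tasks, at least 3 slots are needed.
Propagating the time windows through the other constraints, Test can't land before 3, so the schedule must run through at least slot 3.
3 works (last occupied slot: 3): for example Build=3, Sync=2, Test=3, Review=2, Draft=1, Research=2, Design=1.

3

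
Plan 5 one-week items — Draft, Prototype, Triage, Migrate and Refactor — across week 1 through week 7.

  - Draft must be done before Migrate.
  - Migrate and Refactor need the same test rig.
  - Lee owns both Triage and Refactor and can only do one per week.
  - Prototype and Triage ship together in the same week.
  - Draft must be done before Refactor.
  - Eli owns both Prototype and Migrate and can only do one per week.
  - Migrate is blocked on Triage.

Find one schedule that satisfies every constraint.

Migrate=week 2, Refactor=week 3, Prototype=week 1, Draft=week 1, Triage=week 1

Checking: Triage(week 1) before Migrate(week 2); Draft(week 1) before Migrate(week 2); Draft(week 1) before Refactor(week 3); Triage(week 1) != Refactor(week 3); Prototype(week 1) != Migrate(week 2); Migrate(week 2) != Refactor(week 3); Prototype = Triage = week 1.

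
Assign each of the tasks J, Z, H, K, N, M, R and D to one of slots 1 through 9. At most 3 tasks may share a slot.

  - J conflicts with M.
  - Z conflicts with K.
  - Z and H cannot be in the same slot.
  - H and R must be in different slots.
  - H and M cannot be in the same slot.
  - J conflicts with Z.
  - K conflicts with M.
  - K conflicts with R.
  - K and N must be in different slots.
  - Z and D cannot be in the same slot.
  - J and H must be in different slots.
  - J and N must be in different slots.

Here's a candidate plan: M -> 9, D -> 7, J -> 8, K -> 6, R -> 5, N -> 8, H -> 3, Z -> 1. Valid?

No — it violates: J and N must be in different slots

J conflicts with M — holds.
K and N must be in different slots — holds.
At most 3 tasks may share a slot — holds.
Z and D cannot be in the same slot — holds.
J and N must be in different slots — violated.
Z conflicts with K — holds.
J and H must be in different slots — holds.
K conflicts with M — holds.
K conflicts with R — holds.
H and R must be in different slots — holds.
Z and H cannot be in the same slot — holds.
J conflicts with Z — holds.
H and M cannot be in the same slot — holds.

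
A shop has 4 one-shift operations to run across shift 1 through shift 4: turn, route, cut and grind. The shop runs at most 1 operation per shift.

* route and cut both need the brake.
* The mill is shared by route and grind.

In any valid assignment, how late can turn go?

turn at shift 4 is achievable: cut in shift 2, grind in shift 3, route in shift 1, turn in shift 4.

shift 4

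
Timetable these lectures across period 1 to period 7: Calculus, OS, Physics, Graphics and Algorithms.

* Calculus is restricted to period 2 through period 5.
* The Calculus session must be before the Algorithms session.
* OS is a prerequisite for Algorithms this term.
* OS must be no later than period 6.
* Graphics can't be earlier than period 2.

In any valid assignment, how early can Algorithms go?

period 3

Precedence pushes Algorithms to at least period 3.
Algorithms at period 3 is achievable: Physics=period 1; Calculus=period 2; Algorithms=period 3; OS=period 1; Graphics=period 2.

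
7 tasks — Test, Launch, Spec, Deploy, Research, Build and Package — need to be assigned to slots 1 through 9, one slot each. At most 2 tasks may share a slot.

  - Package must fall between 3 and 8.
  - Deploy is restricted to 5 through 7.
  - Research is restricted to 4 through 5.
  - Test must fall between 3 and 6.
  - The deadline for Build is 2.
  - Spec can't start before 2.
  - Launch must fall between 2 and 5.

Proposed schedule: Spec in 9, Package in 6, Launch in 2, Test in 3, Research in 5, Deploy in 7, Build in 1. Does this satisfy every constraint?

The deadline for Build is 2 — holds.
Deploy is restricted to 5 through 7 — holds.
Package must fall between 3 and 8 — holds.
Research is restricted to 4 through 5 — holds.
Launch must fall between 2 and 5 — holds.
Spec can't start before 2 — holds.
Test must fall between 3 and 6 — holds.
At most 2 tasks may share a slot — holds.

Yes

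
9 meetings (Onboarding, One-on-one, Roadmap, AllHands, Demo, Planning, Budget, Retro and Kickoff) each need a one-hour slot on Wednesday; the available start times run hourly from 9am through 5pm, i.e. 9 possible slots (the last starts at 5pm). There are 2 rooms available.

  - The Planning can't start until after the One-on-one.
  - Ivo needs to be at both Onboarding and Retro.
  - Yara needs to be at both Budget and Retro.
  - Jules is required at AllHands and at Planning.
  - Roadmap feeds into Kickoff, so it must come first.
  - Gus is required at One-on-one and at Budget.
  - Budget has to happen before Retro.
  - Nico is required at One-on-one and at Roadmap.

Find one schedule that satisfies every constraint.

Demo=1pm; Kickoff=11am; Onboarding=9am; One-on-one=9am; Retro=12pm; Roadmap=10am; Planning=10am; AllHands=12pm; Budget=11am

Checking: Roadmap(10am) before Kickoff(11am); Budget(11am) before Retro(12pm); One-on-one(9am) before Planning(10am); AllHands(12pm) != Planning(10am); One-on-one(9am) != Budget(11am); Onboarding(9am) != Retro(12pm); One-on-one(9am) != Roadmap(10am); Budget(11am) != Retro(12pm); max 2 per slot (cap 2).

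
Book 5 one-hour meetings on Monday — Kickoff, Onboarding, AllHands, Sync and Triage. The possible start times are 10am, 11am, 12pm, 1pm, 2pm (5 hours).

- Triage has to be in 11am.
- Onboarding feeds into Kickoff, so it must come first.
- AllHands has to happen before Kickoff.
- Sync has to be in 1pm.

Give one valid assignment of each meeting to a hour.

Sync=1pm; Onboarding=10am; Kickoff=11am; AllHands=10am; Triage=11am

Checking: Onboarding(10am) before Kickoff(11am); AllHands(10am) before Kickoff(11am); Triage=11am in [11am,11am]; Sync=1pm in [1pm,1pm].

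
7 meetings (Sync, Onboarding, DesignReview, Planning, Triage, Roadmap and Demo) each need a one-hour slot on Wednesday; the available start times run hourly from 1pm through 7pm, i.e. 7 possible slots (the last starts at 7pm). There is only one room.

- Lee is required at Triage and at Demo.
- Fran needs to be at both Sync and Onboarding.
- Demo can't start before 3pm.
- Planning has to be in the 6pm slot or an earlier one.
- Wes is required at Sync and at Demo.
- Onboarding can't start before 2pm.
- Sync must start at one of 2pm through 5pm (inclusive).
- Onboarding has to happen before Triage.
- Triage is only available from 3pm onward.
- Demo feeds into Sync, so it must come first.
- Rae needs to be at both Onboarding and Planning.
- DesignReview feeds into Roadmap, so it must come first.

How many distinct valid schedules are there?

Splitting on Sync: it can be 4pm (15), 5pm (30). Listing each branch's schedules as (Onboarding, DesignReview, Planning, Triage, Roadmap, Demo):
Sync=4pm: (2pm,1pm,5pm,6pm,7pm,3pm) (2pm,1pm,5pm,7pm,6pm,3pm) (2pm,1pm,6pm,5pm,7pm,3pm) (2pm,1pm,6pm,7pm,5pm,3pm) (2pm,5pm,1pm,6pm,7pm,3pm) (2pm,5pm,1pm,7pm,6pm,3pm) (2pm,6pm,1pm,5pm,7pm,3pm) (5pm,1pm,2pm,6pm,7pm,3pm) (5pm,1pm,2pm,7pm,6pm,3pm) (5pm,1pm,6pm,7pm,2pm,3pm) (5pm,2pm,1pm,6pm,7pm,3pm) (5pm,2pm,1pm,7pm,6pm,3pm) (6pm,1pm,2pm,7pm,5pm,3pm) (6pm,1pm,5pm,7pm,2pm,3pm) (6pm,2pm,1pm,7pm,5pm,3pm) — 15.
Sync=5pm: (2pm,1pm,3pm,6pm,7pm,4pm) (2pm,1pm,3pm,7pm,6pm,4pm) (2pm,1pm,4pm,6pm,7pm,3pm) (2pm,1pm,4pm,7pm,6pm,3pm) (2pm,1pm,6pm,3pm,7pm,4pm) (2pm,1pm,6pm,4pm,7pm,3pm) (2pm,1pm,6pm,7pm,3pm,4pm) (2pm,1pm,6pm,7pm,4pm,3pm) (2pm,3pm,1pm,6pm,7pm,4pm) (2pm,3pm,1pm,7pm,6pm,4pm) (2pm,4pm,1pm,6pm,7pm,3pm) (2pm,4pm,1pm,7pm,6pm,3pm) (2pm,6pm,1pm,3pm,7pm,4pm) (2pm,6pm,1pm,4pm,7pm,3pm) (3pm,1pm,2pm,6pm,7pm,4pm) (3pm,1pm,2pm,7pm,6pm,4pm) (3pm,1pm,6pm,7pm,2pm,4pm) (3pm,2pm,1pm,6pm,7pm,4pm) (3pm,2pm,1pm,7pm,6pm,4pm) (4pm,1pm,2pm,6pm,7pm,3pm) (4pm,1pm,2pm,7pm,6pm,3pm) (4pm,1pm,6pm,7pm,2pm,3pm) (4pm,2pm,1pm,6pm,7pm,3pm) (4pm,2pm,1pm,7pm,6pm,3pm) (6pm,1pm,2pm,7pm,3pm,4pm) (6pm,1pm,2pm,7pm,4pm,3pm) (6pm,1pm,3pm,7pm,2pm,4pm) (6pm,1pm,4pm,7pm,2pm,3pm) (6pm,2pm,1pm,7pm,3pm,4pm) (6pm,2pm,1pm,7pm,4pm,3pm) — 30.
Summing: 15 + 30 = 45.

45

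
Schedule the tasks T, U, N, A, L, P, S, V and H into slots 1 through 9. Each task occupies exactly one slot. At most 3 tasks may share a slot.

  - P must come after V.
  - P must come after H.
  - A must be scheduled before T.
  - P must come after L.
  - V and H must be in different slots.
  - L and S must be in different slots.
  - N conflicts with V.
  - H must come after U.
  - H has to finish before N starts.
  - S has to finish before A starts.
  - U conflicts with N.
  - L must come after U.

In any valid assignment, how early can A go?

2

Precedence pushes A to at least 2; downstream work caps A at 8.
A at 2 is achievable: U=1, T=3, V=1, N=3, H=2, A=2, S=1, P=3, L=2.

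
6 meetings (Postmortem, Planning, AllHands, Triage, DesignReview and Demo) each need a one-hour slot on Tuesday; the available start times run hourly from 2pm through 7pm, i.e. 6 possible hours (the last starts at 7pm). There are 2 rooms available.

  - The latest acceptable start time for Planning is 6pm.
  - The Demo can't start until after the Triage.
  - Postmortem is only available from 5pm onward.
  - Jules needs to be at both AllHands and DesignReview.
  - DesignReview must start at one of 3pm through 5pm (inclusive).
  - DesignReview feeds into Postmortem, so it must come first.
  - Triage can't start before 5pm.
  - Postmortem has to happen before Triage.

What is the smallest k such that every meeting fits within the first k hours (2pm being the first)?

6

The precedence chain requires at least 4 distinct hours.
With at most 2 per hour and 6 meetings, at least 3 hours are needed.
Propagating the time windows through the other constraints, Demo can't land before 7pm — that is hour 6 counting from 2pm — so the schedule must run through at least 6 hours.
6 works (last occupied hour: 7pm): for example Planning -> 2pm; AllHands -> 2pm; Triage -> 6pm; Demo -> 7pm; DesignReview -> 3pm; Postmortem -> 5pm.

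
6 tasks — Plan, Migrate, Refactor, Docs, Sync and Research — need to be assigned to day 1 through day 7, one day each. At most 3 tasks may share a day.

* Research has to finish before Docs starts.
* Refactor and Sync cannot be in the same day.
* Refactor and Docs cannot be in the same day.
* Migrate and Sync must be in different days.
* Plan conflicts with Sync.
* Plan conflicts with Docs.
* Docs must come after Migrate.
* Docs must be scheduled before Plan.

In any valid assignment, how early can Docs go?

Precedence pushes Docs to at least day 2; downstream work caps Docs at day 6.
Docs at day 2 is achievable: Sync=day 2, Refactor=day 1, Research=day 1, Plan=day 3, Docs=day 2, Migrate=day 1.

day 2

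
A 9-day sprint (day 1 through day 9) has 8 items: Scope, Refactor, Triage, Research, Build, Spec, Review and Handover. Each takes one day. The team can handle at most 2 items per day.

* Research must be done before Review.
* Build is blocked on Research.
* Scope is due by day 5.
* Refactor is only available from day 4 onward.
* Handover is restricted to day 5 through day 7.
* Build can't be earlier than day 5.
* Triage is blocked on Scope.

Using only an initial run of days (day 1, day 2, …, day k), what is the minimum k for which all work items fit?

The precedence chain requires at least 2 distinct days.
With at most 2 per day and 8 work items, at least 4 days are needed.
Build can't be placed before day 5, so the schedule must run through at least day 5.
5 works (last occupied day: day 5): for example Refactor -> day 4; Research -> day 1; Build -> day 5; Scope -> day 1; Review -> day 2; Triage -> day 2; Handover -> day 5; Spec -> day 3.

5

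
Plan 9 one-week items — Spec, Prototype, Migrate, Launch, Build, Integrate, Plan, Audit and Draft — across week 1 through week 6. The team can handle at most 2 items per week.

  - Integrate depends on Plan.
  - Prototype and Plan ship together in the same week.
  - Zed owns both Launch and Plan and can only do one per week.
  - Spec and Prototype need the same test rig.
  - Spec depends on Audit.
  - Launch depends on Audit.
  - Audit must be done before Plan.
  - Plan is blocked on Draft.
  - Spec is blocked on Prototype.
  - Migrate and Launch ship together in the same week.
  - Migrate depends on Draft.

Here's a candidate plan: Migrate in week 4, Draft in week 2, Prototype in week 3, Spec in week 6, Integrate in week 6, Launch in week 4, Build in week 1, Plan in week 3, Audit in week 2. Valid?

Plan is blocked on Draft — holds.
Migrate and Launch ship together in the same week — holds.
Spec is blocked on Prototype — holds.
Audit must be done before Plan — holds.
Integrate depends on Plan — holds.
Launch depends on Audit — holds.
Prototype and Plan ship together in the same week — holds.
Zed owns both Launch and Plan and can only do one per week — holds.
The team can handle at most 2 items per week — holds.
Spec depends on Audit — holds.
Migrate depends on Draft — holds.
Spec and Prototype need the same test rig — holds.

Valid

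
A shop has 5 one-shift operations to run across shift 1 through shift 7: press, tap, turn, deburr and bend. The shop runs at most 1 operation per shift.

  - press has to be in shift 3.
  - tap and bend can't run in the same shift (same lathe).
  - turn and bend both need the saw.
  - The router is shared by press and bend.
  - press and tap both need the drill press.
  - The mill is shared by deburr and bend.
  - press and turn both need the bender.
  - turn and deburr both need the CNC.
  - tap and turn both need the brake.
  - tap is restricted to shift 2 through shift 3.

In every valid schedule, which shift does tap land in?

tap's window is shift 2–shift 3.
press is fixed at shift 3, and tap can't share a shift with press.
So tap must be shift 2.

shift 2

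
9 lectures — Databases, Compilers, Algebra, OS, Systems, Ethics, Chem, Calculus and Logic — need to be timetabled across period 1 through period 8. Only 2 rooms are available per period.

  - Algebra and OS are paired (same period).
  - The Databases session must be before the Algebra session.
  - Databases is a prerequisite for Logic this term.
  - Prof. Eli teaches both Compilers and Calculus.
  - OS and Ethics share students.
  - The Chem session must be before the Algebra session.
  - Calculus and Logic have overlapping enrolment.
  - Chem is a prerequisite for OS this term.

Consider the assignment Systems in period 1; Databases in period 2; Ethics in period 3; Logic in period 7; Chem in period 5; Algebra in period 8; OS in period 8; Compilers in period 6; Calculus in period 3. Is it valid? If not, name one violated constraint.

Chem is a prerequisite for OS this term — holds.
The Chem session must be before the Algebra session — holds.
Databases is a prerequisite for Logic this term — holds.
Only 2 rooms are available per period — holds.
Calculus and Logic have overlapping enrolment — holds.
Algebra and OS are paired (same period) — holds.
Prof. Eli teaches both Compilers and Calculus — holds.
OS and Ethics share students — holds.
The Databases session must be before the Algebra session — holds.

Yes, all constraints hold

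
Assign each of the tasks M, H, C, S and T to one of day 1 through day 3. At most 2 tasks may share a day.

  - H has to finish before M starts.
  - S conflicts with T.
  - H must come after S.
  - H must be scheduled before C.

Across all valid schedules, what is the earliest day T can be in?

day 2

T at day 2 is achievable: T=day 2, C=day 3, S=day 1, M=day 3, H=day 2.
Nothing earlier works — the conflict and capacity constraints rule out every day before day 2.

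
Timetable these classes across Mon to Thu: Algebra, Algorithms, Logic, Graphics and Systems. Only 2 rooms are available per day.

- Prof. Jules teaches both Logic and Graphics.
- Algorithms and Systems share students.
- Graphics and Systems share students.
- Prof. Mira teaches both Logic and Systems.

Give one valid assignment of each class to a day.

Algorithms=Mon; Systems=Thu; Graphics=Wed; Algebra=Mon; Logic=Tue

Checking: Logic(Tue) != Systems(Thu); Algorithms(Mon) != Systems(Thu); Graphics(Wed) != Systems(Thu); Logic(Tue) != Graphics(Wed); max 2 per day (cap 2).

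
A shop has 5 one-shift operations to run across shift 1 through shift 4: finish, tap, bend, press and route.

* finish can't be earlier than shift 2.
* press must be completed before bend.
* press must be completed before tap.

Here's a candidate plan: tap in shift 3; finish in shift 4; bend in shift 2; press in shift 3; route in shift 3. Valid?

Invalid. press must be completed before bend.

press must be completed before tap — violated.
finish can't be earlier than shift 2 — holds.
press must be completed before bend — violated.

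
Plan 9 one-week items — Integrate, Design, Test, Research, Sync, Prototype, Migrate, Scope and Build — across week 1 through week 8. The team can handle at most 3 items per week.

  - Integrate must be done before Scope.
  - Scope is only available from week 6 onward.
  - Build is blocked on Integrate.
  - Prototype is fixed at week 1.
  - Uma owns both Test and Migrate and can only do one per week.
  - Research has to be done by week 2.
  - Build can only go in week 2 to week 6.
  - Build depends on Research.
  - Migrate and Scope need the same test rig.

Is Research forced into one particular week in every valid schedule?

No

Research can be week 1 (e.g. Build in week 2, Prototype in week 1, Research in week 1, Integrate in week 1, Scope in week 6, Design in week 2, Test in week 2, Sync in week 3, Migrate in week 3) or week 2 (e.g. Prototype=week 1; Migrate=week 3; Sync=week 2; Research=week 2; Integrate=week 1; Design=week 1; Test=week 2; Scope=week 6; Build=week 3).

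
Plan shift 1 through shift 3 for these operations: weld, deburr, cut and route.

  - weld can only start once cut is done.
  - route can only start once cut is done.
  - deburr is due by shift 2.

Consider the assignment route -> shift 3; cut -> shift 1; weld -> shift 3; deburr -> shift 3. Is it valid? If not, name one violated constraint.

route can only start once cut is done — holds.
deburr is due by shift 2 — violated.
weld can only start once cut is done — holds.

No — it violates: deburr is due by shift 2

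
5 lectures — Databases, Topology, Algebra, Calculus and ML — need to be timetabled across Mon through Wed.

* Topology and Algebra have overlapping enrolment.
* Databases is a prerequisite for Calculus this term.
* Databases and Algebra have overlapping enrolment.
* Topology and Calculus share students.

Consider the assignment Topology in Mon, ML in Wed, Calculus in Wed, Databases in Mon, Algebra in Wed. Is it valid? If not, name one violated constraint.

Databases and Algebra have overlapping enrolment — holds.
Databases is a prerequisite for Calculus this term — holds.
Topology and Calculus share students — holds.
Topology and Algebra have overlapping enrolment — holds.

Yes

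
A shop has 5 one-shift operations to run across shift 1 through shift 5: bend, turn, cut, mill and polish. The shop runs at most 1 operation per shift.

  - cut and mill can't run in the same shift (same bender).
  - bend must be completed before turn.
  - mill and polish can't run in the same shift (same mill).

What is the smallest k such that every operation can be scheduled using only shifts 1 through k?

5 shifts

The precedence chain requires at least 2 distinct shifts.
With at most 1 per shift and 5 operations, at least 5 shifts are needed.
5 works (last occupied shift: shift 5): for example polish=shift 5, turn=shift 2, cut=shift 3, bend=shift 1, mill=shift 4.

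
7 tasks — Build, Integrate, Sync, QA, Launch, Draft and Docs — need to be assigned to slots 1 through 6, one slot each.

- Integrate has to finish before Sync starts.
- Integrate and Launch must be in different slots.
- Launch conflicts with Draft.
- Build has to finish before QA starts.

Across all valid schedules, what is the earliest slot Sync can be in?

Precedence pushes Sync to at least 2.
Sync at 2 is achievable: Sync -> 2, Docs -> 1, Integrate -> 1, QA -> 2, Draft -> 1, Build -> 1, Launch -> 2.

2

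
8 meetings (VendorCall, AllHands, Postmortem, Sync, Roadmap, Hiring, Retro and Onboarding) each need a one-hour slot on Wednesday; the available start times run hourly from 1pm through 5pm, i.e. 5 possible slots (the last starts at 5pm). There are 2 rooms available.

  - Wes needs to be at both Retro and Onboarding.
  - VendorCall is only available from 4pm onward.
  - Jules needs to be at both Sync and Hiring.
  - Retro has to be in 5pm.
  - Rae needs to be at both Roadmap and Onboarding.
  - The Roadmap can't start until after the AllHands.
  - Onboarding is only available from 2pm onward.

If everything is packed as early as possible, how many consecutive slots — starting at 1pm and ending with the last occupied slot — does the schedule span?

The precedence chain requires at least 2 distinct slots.
With at most 2 per slot and 8 meetings, at least 4 slots are needed.
Retro can't be placed before 5pm — that is slot 5 counting from 1pm — so the schedule must run through at least 5 slots.
5 works (last occupied slot: 5pm): for example AllHands=1pm; VendorCall=4pm; Postmortem=1pm; Onboarding=2pm; Retro=5pm; Roadmap=3pm; Hiring=3pm; Sync=2pm.

5 slots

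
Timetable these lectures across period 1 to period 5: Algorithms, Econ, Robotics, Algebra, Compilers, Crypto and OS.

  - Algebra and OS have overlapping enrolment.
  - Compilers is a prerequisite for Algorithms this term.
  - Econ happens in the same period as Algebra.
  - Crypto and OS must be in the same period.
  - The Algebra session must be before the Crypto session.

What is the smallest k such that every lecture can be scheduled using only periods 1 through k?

2 periods

The precedence chain requires at least 2 distinct periods.
2 works (last occupied period: period 2): for example Algorithms in period 2; Compilers in period 1; Econ in period 1; OS in period 2; Algebra in period 1; Crypto in period 2; Robotics in period 1.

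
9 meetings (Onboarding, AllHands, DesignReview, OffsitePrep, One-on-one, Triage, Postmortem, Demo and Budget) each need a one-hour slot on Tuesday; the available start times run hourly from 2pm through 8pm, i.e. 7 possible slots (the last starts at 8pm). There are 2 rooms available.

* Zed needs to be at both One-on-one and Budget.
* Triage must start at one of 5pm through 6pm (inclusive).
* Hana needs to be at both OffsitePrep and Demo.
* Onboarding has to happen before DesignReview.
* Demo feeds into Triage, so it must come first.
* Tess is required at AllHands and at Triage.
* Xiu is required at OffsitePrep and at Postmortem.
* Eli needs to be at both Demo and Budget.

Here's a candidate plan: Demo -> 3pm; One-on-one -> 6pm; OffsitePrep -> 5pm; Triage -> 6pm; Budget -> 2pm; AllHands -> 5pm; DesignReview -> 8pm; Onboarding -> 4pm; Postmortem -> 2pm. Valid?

Yes

Zed needs to be at both One-on-one and Budget — holds.
Hana needs to be at both OffsitePrep and Demo — holds.
There are 2 rooms available — holds.
Demo feeds into Triage, so it must come first — holds.
Onboarding has to happen before DesignReview — holds.
Tess is required at AllHands and at Triage — holds.
Eli needs to be at both Demo and Budget — holds.
Triage must start at one of 5pm through 6pm (inclusive) — holds.
Xiu is required at OffsitePrep and at Postmortem — holds.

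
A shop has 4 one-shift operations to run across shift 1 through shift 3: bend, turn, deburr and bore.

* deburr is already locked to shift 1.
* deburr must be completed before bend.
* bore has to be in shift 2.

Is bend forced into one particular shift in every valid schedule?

bend can be shift 2 (e.g. bore -> shift 2, turn -> shift 1, deburr -> shift 1, bend -> shift 2) or shift 3 (e.g. turn in shift 1; bend in shift 3; deburr in shift 1; bore in shift 2).

No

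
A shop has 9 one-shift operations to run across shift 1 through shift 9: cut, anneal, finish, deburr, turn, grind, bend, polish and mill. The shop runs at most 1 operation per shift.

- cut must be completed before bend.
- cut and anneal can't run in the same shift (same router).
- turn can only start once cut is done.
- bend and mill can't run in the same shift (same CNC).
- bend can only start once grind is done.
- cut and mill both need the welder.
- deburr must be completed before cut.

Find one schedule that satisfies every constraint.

bend -> shift 4; polish -> shift 8; mill -> shift 9; cut -> shift 2; anneal -> shift 6; turn -> shift 5; grind -> shift 3; finish -> shift 7; deburr -> shift 1

Checking: cut(shift 2) before turn(shift 5); cut(shift 2) before bend(shift 4); grind(shift 3) before bend(shift 4); deburr(shift 1) before cut(shift 2); bend(shift 4) != mill(shift 9); cut(shift 2) != mill(shift 9); cut(shift 2) != anneal(shift 6); max 1 per shift (cap 1).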